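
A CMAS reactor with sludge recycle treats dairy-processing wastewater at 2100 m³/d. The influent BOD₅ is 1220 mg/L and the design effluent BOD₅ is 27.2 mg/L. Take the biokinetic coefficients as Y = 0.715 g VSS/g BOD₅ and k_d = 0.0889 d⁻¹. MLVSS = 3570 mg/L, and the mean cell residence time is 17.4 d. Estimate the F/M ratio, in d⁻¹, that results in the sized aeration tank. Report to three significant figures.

F/M ≈ 0.209 d⁻¹

From the SRT design equation V = Y Q (S₀−S) θ_c / [X (1 + k_d θ_c)] = 0.715 × 2100 × (1220 − 27.2) × 17.4 / [3570 × (1 + 0.0889 × 17.4)] = 3.12×10^7 / 9092 = 3427 m³.
F/M = Q·S₀ / (V·X) = 2100 × 1220 / (3427 × 3570) = 0.2094 g BOD₅·(g VSS·d)⁻¹.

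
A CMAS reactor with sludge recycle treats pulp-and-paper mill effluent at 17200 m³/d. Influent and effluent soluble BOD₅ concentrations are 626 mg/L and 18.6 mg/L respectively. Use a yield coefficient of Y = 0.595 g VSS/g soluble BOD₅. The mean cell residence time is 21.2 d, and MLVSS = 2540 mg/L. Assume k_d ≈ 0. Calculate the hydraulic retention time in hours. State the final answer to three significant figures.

τ ≈ 72.4 h

Biomass mass balance (decay neglected): V·X = Y·Q·(S₀ − S)·θ_c, so V = 0.595 × 17200 × (626 − 18.6) × 21.2 / 2540 = 51883 m³.
HRT = V/Q = 51883 m³ / 17200 m³·d⁻¹ = 3.016 d × 24 = 72.39 h.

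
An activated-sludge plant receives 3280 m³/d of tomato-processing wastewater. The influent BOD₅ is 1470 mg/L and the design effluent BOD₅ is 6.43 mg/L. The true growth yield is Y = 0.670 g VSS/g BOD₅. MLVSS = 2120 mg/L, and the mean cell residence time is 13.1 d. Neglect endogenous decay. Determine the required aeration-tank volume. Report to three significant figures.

V ≈ 19900 m³

Biomass mass balance (decay neglected): V·X = Y·Q·(S₀ − S)·θ_c, so V = 0.670 × 3280 × (1470 − 6.43) × 13.1 / 2120 = 19875 m³.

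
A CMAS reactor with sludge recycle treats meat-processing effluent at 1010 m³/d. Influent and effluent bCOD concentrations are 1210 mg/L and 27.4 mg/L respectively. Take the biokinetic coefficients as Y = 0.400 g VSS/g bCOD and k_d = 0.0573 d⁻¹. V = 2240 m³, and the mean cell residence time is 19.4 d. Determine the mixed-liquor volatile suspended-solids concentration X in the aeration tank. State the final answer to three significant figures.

X ≈ 1960 mg/L

Solving the biomass balance for X: X = Y Q (S₀−S) θ_c / [V (1+k_d θ_c)] = 0.400 × 1010 × (1210 − 27.4) × 19.4 / [2240 × (1 + 0.0573 × 19.4)] = 1960 mg/L.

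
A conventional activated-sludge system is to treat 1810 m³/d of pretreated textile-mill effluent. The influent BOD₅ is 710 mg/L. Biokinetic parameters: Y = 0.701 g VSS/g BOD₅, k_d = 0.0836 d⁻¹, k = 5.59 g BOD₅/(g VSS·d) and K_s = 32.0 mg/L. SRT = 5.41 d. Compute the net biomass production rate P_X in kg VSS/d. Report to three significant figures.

P_X ≈ 618 kg VSS/d

Effluent substrate depends only on kinetics and SRT: S = K_s(1 + k_d θ_c) / [θ_c(Yk − k_d) − 1] = 32.0 × (1 + 0.0836 × 5.41) / [5.41 × (0.701 × 5.59 − 0.0836) − 1] = 46.47 / 19.75 = 2.353 mg/L.
Correct the yield for decay: Y_obs = Y/(1 + k_d θ_c) = 0.701 / (1 + 0.0836 × 5.41) = 0.701 / 1.452 = 0.4827.
Mass of BOD₅ removed per day: Q(S₀ − S) = 1810 × 707.6 g/m³ = 1281 kg/d.
So the net sludge growth is P_X = 0.4827 × 1281 = 618.3 kg VSS/d.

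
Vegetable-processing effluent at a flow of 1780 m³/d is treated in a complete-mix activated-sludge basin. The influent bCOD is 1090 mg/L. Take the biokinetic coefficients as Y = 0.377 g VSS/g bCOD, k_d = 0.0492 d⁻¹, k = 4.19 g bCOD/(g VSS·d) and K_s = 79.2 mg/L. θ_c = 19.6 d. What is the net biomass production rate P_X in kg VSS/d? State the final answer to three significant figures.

Effluent substrate depends only on kinetics and SRT: S = K_s(1 + k_d θ_c) / [θ_c(Yk − k_d) − 1] = 79.2 × (1 + 0.0492 × 19.6) / [19.6 × (0.377 × 4.19 − 0.0492) − 1] = 155.6 / 29.00 = 5.365 mg/L.
Observed yield with endogenous decay: Y_obs = Y / (1 + k_d·θ_c) = 0.377 / (1 + 0.0492 × 19.6) = 0.377 / 1.964 = 0.1919 g VSS/g bCOD.
Mass of bCOD removed per day: Q(S₀ − S) = 1780 × 1085 g/m³ = 1931 kg/d.
Biomass produced: P_X = Y_obs·Q·ΔS = 0.1919 × 1931 ≈ 370.5 kg VSS/d.

P_X ≈ 371 kg VSS/d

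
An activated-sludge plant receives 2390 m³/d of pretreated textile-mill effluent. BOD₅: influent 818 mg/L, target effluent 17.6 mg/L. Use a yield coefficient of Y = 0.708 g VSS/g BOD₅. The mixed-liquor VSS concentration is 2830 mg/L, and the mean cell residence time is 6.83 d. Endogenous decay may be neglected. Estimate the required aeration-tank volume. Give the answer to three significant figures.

V·X = Y·Q·ΔS·θ_c gives V = 0.708 × 2390 × (818 − 17.6) × 6.83 / 2830 = 3269 m³.

V ≈ 3270 m³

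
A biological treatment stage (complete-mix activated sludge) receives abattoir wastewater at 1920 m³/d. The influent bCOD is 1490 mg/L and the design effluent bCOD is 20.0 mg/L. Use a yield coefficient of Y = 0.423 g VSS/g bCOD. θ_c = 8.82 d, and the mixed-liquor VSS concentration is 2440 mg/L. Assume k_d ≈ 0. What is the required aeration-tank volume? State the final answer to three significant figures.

V·X = Y·Q·ΔS·θ_c gives V = 0.423 × 1920 × (1490 − 20.0) × 8.82 / 2440 = 4316 m³.

V ≈ 4320 m³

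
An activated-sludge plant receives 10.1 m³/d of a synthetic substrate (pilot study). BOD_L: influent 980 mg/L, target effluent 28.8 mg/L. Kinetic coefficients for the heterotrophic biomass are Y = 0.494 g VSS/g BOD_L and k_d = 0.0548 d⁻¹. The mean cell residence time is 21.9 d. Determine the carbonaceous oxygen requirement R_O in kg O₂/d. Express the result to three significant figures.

Observed yield with endogenous decay: Y_obs = Y / (1 + k_d·θ_c) = 0.494 / (1 + 0.0548 × 21.9) = 0.494 / 2.200 = 0.2245 g VSS/g BOD_L.
Mass of BOD_L removed per day: Q(S₀ − S) = 10.1 × 951.2 g/m³ = 9.607 kg/d.
P_X = Y_obs·Q·(S₀ − S) = 0.2245 × 9.607 = 2.157 kg VSS/d.
Carbonaceous O₂ demand = substrate oxidised − cell-mass equivalent = 9.607 − 1.42 × 2.157 = 6.544 kg O₂/d.

R_O ≈ 6.54 kg O₂/d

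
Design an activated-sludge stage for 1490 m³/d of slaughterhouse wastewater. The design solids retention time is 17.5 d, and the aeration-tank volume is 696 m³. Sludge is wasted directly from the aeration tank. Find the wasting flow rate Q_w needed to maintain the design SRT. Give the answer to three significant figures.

Q_w ≈ 39.8 m³/d

With mixed-liquor wasting, θ_c = V/Q_w, so Q_w = V/θ_c = 696.0/17.5 = 39.77 m³/d.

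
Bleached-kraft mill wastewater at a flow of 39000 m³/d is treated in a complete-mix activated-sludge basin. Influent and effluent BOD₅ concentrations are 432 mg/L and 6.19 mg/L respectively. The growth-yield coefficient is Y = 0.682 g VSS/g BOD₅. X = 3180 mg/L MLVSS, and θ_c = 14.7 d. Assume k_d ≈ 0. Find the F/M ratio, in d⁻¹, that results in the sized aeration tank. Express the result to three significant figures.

F/M ≈ 0.101 d⁻¹

With k_d = 0 the design equation reduces to V = Y Q (S₀−S) θ_c / X = 0.682 × 39000 × (432 − 6.19) × 14.7 / 3180 = 52355 m³.
F/M = applied load / biomass = Q·S₀/(V·X) = 39000 × 432 / (52355 × 3180) = 0.1012 d⁻¹.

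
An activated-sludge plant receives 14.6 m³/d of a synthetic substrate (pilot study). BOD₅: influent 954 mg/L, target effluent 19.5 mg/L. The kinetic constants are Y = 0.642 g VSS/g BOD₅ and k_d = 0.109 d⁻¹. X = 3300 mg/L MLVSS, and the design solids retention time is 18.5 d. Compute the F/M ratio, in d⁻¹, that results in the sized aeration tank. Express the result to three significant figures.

F/M ≈ 0.259 d⁻¹

Steady-state biomass mass balance: V·X·(1 + k_d·θ_c) = Y·Q·(S₀ − S)·θ_c, so V = 0.642 × 14.6 × (954 − 19.5) × 18.5 / [3300 × (1 + 0.109 × 18.5)] = 1.62×10^5 / 9954 = 16.28 m³.
F/M = applied load / biomass = Q·S₀/(V·X) = 14.6 × 954 / (16.28 × 3300) = 0.2593 d⁻¹.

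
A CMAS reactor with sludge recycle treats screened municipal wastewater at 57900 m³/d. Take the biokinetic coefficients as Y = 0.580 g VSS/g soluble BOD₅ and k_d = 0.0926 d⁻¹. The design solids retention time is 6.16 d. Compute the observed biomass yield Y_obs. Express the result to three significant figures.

Y_obs ≈ 0.369 g VSS/g soluble BOD₅

Y_obs = Y / (1 + k_d θ_c) = 0.580 / (1 + 0.0926 × 6.16) = 0.580 / 1.570 = 0.3693.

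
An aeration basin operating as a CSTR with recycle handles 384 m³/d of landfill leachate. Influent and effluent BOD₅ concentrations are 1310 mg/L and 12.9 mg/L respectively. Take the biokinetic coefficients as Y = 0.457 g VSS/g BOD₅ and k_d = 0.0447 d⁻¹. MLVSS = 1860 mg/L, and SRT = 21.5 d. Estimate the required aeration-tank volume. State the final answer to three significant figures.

V ≈ 1340 m³

From the SRT design equation V = Y Q (S₀−S) θ_c / [X (1 + k_d θ_c)] = 0.457 × 384 × (1310 − 12.9) × 21.5 / [1860 × (1 + 0.0447 × 21.5)] = 4.89×10^6 / 3648 = 1342 m³.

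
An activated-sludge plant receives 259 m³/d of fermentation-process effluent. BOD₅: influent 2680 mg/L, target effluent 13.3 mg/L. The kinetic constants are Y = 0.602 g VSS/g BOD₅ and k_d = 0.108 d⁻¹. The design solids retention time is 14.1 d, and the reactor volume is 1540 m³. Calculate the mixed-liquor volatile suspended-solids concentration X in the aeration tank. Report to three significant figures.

From V·X·(1 + k_d·θ_c) = Y·Q·(S₀ − S)·θ_c: X = 0.602 × 259 × (2680 − 13.3) × 14.1 / [1540 × (1 + 0.108 × 14.1)] = 1509 mg/L.

X ≈ 1510 mg/L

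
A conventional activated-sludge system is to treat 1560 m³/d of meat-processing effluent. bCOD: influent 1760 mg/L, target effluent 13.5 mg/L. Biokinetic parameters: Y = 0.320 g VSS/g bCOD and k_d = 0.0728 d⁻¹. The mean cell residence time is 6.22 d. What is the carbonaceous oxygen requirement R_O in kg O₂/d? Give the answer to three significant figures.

Observed yield with endogenous decay: Y_obs = Y / (1 + k_d·θ_c) = 0.320 / (1 + 0.0728 × 6.22) = 0.320 / 1.453 = 0.2203 g VSS/g bCOD.
Substrate removed = Q·(S₀ − S) = 1560 m³/d × (1760 − 13.5) g/m³ = 2.72×10^6 g/d = 2725 kg/d.
Biomass synthesised: P_X = Y_obs × 2725 = 600.1 kg VSS/d.
R_O = Q·ΔS − 1.42 P_X = 2725 − 852.2 = 1872 kg O₂/d.

R_O ≈ 1870 kg O₂/d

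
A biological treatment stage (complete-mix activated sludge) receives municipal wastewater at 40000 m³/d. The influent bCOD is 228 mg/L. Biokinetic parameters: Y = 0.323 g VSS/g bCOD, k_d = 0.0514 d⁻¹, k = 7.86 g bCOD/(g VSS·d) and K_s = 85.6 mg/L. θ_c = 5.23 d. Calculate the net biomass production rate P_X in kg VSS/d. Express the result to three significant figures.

Effluent substrate depends only on kinetics and SRT: S = K_s(1 + k_d θ_c) / [θ_c(Yk − k_d) − 1] = 85.6 × (1 + 0.0514 × 5.23) / [5.23 × (0.323 × 7.86 − 0.0514) − 1] = 108.6 / 12.01 = 9.044 mg/L.
The observed yield is Y_obs = Y/(1 + k_d·θ_c) = 0.323 / (1 + 0.0514 × 5.23) = 0.323 / 1.269 = 0.2546 g VSS per g bCOD removed.
Substrate removed = Q·(S₀ − S) = 40000 m³/d × (228 − 9.04) g/m³ = 8.76×10^6 g/d = 8758 kg/d.
So the net sludge growth is P_X = 0.2546 × 8758 = 2230 kg VSS/d.

P_X ≈ 2230 kg VSS/d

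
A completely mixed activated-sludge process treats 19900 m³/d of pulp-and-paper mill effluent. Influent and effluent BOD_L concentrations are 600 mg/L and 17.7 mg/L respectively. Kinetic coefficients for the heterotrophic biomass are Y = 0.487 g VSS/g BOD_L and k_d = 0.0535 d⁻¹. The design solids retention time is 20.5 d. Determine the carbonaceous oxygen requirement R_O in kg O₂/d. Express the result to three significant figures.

R_O ≈ 7770 kg O₂/d

Correct the yield for decay: Y_obs = Y/(1 + k_d θ_c) = 0.487 / (1 + 0.0535 × 20.5) = 0.487 / 2.097 = 0.2323.
Substrate removed = Q·(S₀ − S) = 19900 m³/d × (600 − 17.7) g/m³ = 1.16×10^7 g/d = 11588 kg/d.
Biomass synthesised: P_X = Y_obs × 11588 = 2691 kg VSS/d.
R_O = Q·(S₀ − S) − 1.42·P_X = 11588 − 1.42 × 2691 = 7766 kg O₂/d.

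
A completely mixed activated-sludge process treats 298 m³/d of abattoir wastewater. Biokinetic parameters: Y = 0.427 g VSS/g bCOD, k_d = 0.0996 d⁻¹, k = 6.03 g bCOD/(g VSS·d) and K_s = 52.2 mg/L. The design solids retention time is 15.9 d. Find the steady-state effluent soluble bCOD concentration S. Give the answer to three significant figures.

Effluent substrate depends only on kinetics and SRT: S = K_s(1 + k_d θ_c) / [θ_c(Yk − k_d) − 1] = 52.2 × (1 + 0.0996 × 15.9) / [15.9 × (0.427 × 6.03 − 0.0996) − 1] = 134.9 / 38.36 = 3.516 mg/L.

S ≈ 3.52 mg/L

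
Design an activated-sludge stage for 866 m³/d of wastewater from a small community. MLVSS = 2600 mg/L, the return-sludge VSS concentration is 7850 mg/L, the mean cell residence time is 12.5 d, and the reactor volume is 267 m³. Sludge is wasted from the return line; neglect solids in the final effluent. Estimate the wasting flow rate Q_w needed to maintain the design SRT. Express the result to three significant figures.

Q_w ≈ 7.07 m³/d

Wasting from the return line (neglecting effluent solids): Q_w = V·X / (θ_c·X_r) = 267.0 × 2600 / (12.5 × 7850) = 7.075 m³/d.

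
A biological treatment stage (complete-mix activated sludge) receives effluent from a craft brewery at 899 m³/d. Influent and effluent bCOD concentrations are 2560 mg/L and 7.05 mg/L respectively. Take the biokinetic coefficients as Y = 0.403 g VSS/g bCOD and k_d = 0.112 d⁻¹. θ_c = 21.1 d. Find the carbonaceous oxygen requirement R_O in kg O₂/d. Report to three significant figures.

The observed yield is Y_obs = Y/(1 + k_d·θ_c) = 0.403 / (1 + 0.112 × 21.1) = 0.403 / 3.363 = 0.1198 g VSS per g bCOD removed.
ΔS = 2560 − 7.05 = 2553 mg/L, so the substrate removal rate is 899 × 2553/1000 = 2295 kg bCOD/d.
Biomass synthesised: P_X = Y_obs × 2295 = 275.0 kg VSS/d.
Carbonaceous O₂ demand = substrate oxidised − cell-mass equivalent = 2295 − 1.42 × 275.0 = 1905 kg O₂/d.

R_O ≈ 1900 kg O₂/d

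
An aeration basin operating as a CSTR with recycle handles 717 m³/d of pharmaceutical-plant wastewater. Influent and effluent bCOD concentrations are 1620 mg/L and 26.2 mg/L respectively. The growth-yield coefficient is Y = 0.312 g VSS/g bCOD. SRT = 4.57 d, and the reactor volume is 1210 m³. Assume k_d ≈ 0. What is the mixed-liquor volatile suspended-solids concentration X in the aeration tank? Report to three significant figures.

X ≈ 1350 mg/L

X = Y·Q·ΔS·θ_c / V = 0.312 × 717 × (1620 − 26.2) × 4.57 / 1210 = 1347 mg/L.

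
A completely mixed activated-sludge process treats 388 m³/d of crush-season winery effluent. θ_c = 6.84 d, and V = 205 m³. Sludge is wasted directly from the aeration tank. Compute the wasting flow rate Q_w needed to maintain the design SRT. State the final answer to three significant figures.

Q_w ≈ 30.0 m³/d

With mixed-liquor wasting, θ_c = V/Q_w, so Q_w = V/θ_c = 205.0/6.84 = 29.97 m³/d.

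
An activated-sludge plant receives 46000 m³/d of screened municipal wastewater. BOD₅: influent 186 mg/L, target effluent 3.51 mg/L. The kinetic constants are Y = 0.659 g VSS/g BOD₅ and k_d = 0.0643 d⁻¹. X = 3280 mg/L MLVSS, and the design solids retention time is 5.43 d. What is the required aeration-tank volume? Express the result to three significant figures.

Rearranging the biomass balance for a CMAS with decay, V = Y·Q·ΔS·θ_c / [X·(1+k_d θ_c)] = 0.659 × 46000 × (186 − 3.51) × 5.43 / [3280 × (1 + 0.0643 × 5.43)] = 3×10^7 / 4425 = 6788 m³.

V ≈ 6790 m³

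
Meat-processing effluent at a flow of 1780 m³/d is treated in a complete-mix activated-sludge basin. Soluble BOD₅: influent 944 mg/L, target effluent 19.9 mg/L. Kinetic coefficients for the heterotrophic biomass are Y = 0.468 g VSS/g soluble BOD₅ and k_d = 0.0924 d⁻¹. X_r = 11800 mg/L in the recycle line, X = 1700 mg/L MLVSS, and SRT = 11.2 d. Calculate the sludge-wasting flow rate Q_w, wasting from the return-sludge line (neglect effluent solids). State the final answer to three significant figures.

From the SRT design equation V = Y Q (S₀−S) θ_c / [X (1 + k_d θ_c)] = 0.468 × 1780 × (944 − 19.9) × 11.2 / [1700 × (1 + 0.0924 × 11.2)] = 8.62×10^6 / 3459 = 2492 m³.
Wasting from the return line (neglecting effluent solids): Q_w = V·X / (θ_c·X_r) = 2492 × 1700 / (11.2 × 11800) = 32.06 m³/d.

Q_w ≈ 32.1 m³/d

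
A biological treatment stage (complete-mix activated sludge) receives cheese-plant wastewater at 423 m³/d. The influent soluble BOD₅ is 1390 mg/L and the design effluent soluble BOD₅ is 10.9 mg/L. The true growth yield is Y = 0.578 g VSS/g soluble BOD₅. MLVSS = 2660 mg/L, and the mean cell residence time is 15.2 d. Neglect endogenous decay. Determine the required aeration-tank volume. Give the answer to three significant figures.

V ≈ 1930 m³

Biomass mass balance (decay neglected): V·X = Y·Q·(S₀ − S)·θ_c, so V = 0.578 × 423 × (1390 − 10.9) × 15.2 / 2660 = 1927 m³.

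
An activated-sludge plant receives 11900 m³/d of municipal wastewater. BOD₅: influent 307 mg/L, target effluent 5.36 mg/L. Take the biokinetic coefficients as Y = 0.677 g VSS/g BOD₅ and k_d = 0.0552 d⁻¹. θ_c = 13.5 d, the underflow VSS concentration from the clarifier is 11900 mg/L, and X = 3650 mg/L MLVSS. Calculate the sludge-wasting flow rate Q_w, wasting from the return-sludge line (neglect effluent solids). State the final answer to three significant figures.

Steady-state biomass mass balance: V·X·(1 + k_d·θ_c) = Y·Q·(S₀ − S)·θ_c, so V = 0.677 × 11900 × (307 − 5.36) × 13.5 / [3650 × (1 + 0.0552 × 13.5)] = 3.28×10^7 / 6370 = 5150 m³.
Q_w = (V·X)/(θ_c X_r) = 5150 × 3650 / (13.5 × 11900) = 117.0 m³/d.

Q_w ≈ 117 m³/d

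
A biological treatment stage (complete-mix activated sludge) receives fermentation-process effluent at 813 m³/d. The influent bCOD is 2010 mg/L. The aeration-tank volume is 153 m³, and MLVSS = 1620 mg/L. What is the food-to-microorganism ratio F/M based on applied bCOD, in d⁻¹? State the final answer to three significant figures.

F/M = Q·S₀ / (V·X) = 813 × 2010 / (153.0 × 1620) = 6.593 g bCOD·(g VSS·d)⁻¹.

F/M ≈ 6.59 d⁻¹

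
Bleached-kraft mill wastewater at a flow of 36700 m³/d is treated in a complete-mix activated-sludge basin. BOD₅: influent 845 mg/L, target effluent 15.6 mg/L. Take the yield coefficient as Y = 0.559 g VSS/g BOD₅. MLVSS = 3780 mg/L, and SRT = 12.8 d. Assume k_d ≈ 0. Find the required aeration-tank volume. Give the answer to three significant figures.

V ≈ 57600 m³

With k_d = 0 the design equation reduces to V = Y Q (S₀−S) θ_c / X = 0.559 × 36700 × (845 − 15.6) × 12.8 / 3780 = 57618 m³.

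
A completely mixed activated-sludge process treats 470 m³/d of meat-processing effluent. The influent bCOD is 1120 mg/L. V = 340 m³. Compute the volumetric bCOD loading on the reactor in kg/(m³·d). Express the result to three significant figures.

L_v ≈ 1.55 kg bCOD/(m³·d)

Applied bCOD load per unit volume = Q·S₀/V = (470 × 1120/1000)/340.0 = 1.548 kg bCOD·m⁻³·d⁻¹.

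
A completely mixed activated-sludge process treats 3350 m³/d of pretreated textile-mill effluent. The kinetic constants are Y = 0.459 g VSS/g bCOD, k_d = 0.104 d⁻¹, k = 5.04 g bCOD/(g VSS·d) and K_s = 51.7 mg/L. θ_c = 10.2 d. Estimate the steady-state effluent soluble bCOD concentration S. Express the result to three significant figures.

Effluent substrate depends only on kinetics and SRT: S = K_s(1 + k_d θ_c) / [θ_c(Yk − k_d) − 1] = 51.7 × (1 + 0.104 × 10.2) / [10.2 × (0.459 × 5.04 − 0.104) − 1] = 106.5 / 21.54 = 4.947 mg/L.

S ≈ 4.95 mg/L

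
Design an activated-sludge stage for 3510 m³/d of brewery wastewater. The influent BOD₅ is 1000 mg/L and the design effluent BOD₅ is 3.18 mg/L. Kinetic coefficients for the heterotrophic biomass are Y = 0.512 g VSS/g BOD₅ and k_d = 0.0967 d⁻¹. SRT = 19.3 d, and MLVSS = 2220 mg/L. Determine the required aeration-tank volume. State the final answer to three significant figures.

From the SRT design equation V = Y Q (S₀−S) θ_c / [X (1 + k_d θ_c)] = 0.512 × 3510 × (1000 − 3.18) × 19.3 / [2220 × (1 + 0.0967 × 19.3)] = 3.46×10^7 / 6363 = 5433 m³.

V ≈ 5430 m³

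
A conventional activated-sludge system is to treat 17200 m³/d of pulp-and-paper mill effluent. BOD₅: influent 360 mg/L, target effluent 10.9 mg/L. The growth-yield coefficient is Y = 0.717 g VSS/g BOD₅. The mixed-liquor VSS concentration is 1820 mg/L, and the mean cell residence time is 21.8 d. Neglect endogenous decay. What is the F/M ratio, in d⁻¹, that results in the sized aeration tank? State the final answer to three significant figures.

F/M ≈ 0.0660 d⁻¹

V·X = Y·Q·ΔS·θ_c gives V = 0.717 × 17200 × (360 − 10.9) × 21.8 / 1820 = 51568 m³.
Food-to-microorganism ratio F/M = Q S₀ / (V X) = 17200 × 360 / (51568 × 1820) = 0.06597 d⁻¹.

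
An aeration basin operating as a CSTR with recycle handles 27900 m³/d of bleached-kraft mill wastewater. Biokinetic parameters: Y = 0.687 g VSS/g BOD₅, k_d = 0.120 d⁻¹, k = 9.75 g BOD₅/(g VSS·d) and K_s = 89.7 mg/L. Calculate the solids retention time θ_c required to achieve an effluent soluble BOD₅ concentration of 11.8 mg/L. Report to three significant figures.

θ_c ≈ 1.52 d

From 1/θ_c = Y·k·S/(K_s + S) − k_d: Y·k·S/(K_s+S) = 0.687 × 9.75 × 11.8 / (89.7 + 11.8) = 0.7787 d⁻¹.
θ_c = 1/(μ − k_d) = 1/(0.7787 − 0.120) = 1/0.6587 = 1.518 d.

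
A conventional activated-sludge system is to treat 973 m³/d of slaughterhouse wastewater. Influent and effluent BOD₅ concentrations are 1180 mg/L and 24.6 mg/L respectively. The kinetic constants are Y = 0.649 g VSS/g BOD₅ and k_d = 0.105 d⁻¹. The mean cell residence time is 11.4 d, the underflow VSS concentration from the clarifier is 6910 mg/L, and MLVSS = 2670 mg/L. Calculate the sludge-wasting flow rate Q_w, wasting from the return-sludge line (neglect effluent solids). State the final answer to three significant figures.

Q_w ≈ 48.1 m³/d

Steady-state biomass mass balance: V·X·(1 + k_d·θ_c) = Y·Q·(S₀ − S)·θ_c, so V = 0.649 × 973 × (1180 − 24.6) × 11.4 / [2670 × (1 + 0.105 × 11.4)] = 8.32×10^6 / 5866 = 1418 m³.
θ_c = V·X/(Q_w·X_r) when wasting from the recycle, so Q_w = V·X/(θ_c·X_r) = 1418 × 2670 / (11.4 × 6910) = 48.06 m³/d.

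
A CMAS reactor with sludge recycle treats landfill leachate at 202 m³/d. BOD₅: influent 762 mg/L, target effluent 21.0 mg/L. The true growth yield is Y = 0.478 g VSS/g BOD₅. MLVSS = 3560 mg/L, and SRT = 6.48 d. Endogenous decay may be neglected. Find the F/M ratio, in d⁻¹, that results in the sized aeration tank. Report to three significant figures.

F/M ≈ 0.332 d⁻¹

V·X = Y·Q·ΔS·θ_c gives V = 0.478 × 202 × (762 − 21.0) × 6.48 / 3560 = 130.2 m³.
F/M = Q·S₀ / (V·X) = 202 × 762 / (130.2 × 3560) = 0.3320 g BOD₅·(g VSS·d)⁻¹.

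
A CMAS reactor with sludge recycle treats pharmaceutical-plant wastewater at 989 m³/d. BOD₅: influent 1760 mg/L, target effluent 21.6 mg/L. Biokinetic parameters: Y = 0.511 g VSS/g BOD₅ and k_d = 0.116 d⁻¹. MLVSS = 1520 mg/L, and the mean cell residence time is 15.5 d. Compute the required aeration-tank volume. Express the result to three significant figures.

V ≈ 3200 m³

Rearranging the biomass balance for a CMAS with decay, V = Y·Q·ΔS·θ_c / [X·(1+k_d θ_c)] = 0.511 × 989 × (1760 − 21.6) × 15.5 / [1520 × (1 + 0.116 × 15.5)] = 1.36×10^7 / 4253 = 3202 m³.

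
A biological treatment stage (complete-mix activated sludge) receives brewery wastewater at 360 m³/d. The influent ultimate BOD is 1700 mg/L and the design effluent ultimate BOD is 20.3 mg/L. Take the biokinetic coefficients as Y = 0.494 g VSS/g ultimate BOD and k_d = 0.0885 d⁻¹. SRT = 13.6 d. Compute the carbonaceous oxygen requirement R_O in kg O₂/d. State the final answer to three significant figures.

R_O ≈ 412 kg O₂/d

Observed yield with endogenous decay: Y_obs = Y / (1 + k_d·θ_c) = 0.494 / (1 + 0.0885 × 13.6) = 0.494 / 2.204 = 0.2242 g VSS/g ultimate BOD.
ΔS = 1700 − 20.3 = 1680 mg/L, so the substrate removal rate is 360 × 1680/1000 = 604.7 kg ultimate BOD/d.
Net sludge production P_X = 0.2242 × 604.7 = 135.6 kg VSS/d.
Carbonaceous O₂ demand = substrate oxidised − cell-mass equivalent = 604.7 − 1.42 × 135.6 = 412.2 kg O₂/d.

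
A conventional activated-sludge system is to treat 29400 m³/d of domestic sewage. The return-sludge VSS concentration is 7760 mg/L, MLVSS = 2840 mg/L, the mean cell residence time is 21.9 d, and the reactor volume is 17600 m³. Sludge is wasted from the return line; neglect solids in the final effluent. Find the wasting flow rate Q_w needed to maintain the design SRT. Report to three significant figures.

Q_w ≈ 294 m³/d

θ_c = V·X/(Q_w·X_r) when wasting from the recycle, so Q_w = V·X/(θ_c·X_r) = 17600 × 2840 / (21.9 × 7760) = 294.1 m³/d.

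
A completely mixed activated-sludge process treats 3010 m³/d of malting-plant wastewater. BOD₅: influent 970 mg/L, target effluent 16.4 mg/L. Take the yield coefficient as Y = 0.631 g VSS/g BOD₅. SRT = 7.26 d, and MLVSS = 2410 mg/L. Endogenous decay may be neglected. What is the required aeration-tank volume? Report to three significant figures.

V·X = Y·Q·ΔS·θ_c gives V = 0.631 × 3010 × (970 − 16.4) × 7.26 / 2410 = 5456 m³.

V ≈ 5460 m³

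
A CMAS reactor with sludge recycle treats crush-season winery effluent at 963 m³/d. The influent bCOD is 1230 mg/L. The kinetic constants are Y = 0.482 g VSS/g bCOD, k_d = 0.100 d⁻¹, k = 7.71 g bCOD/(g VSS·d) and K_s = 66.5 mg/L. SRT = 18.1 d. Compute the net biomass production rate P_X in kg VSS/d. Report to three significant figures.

P_X ≈ 203 kg VSS/d

For a completely mixed reactor with recycle the Lawrence–McCarty relation gives S = K_s·(1 + k_d·θ_c) / [θ_c·(Y·k − k_d) − 1] = 66.5 × (1 + 0.100 × 18.1) / [18.1 × (0.482 × 7.71 − 0.100) − 1] = 186.9 / 64.45 = 2.899 mg/L.
Y_obs = Y / (1 + k_d θ_c) = 0.482 / (1 + 0.100 × 18.1) = 0.482 / 2.810 = 0.1715.
Mass of bCOD removed per day: Q(S₀ − S) = 963 × 1227 g/m³ = 1182 kg/d.
Net biomass production P_X = Y_obs × Q·(S₀ − S) = 0.1715 × 1182 = 202.7 kg VSS/d.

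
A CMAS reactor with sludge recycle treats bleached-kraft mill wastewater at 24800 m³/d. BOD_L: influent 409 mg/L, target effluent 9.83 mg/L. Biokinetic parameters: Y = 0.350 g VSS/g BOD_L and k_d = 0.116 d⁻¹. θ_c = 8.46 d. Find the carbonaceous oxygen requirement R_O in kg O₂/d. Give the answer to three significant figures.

R_O ≈ 7420 kg O₂/d

Observed yield with endogenous decay: Y_obs = Y / (1 + k_d·θ_c) = 0.350 / (1 + 0.116 × 8.46) = 0.350 / 1.981 = 0.1766 g VSS/g BOD_L.
Mass of BOD_L removed per day: Q(S₀ − S) = 24800 × 399.2 g/m³ = 9899 kg/d.
Biomass synthesised: P_X = Y_obs × 9899 = 1749 kg VSS/d.
R_O = Q·ΔS − 1.42 P_X = 9899 − 2483 = 7416 kg O₂/d.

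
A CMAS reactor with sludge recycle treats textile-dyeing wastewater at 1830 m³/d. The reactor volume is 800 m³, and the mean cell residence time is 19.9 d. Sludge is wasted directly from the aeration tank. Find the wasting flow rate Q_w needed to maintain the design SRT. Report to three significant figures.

Q_w ≈ 40.2 m³/d

Wasting from the aeration tank: Q_w = V / θ_c = 800.0 / 19.9 = 40.20 m³/d.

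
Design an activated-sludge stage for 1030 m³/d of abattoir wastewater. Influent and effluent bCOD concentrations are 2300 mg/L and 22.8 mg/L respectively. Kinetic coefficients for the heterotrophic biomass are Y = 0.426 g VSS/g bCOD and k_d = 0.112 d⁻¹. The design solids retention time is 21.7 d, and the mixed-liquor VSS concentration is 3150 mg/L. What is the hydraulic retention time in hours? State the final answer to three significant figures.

Steady-state biomass mass balance: V·X·(1 + k_d·θ_c) = Y·Q·(S₀ − S)·θ_c, so V = 0.426 × 1030 × (2300 − 22.8) × 21.7 / [3150 × (1 + 0.112 × 21.7)] = 2.17×10^7 / 10806 = 2007 m³.
Hydraulic retention time τ = V/Q = 2007 / 1030 = 1.948 d = 46.75 h.

τ ≈ 46.8 h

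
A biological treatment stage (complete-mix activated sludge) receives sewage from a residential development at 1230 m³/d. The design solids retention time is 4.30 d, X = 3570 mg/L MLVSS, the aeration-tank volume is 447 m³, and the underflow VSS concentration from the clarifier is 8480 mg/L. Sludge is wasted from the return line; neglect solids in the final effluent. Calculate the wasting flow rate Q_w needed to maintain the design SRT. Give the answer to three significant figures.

Q_w ≈ 43.8 m³/d

Q_w = (V·X)/(θ_c X_r) = 447.0 × 3570 / (4.30 × 8480) = 43.76 m³/d.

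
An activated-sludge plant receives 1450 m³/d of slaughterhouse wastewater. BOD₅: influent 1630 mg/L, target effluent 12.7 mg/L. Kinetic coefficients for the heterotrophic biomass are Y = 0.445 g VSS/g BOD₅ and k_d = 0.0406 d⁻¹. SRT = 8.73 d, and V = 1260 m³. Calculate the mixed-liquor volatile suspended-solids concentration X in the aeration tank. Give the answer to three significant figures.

X = Y·Q·ΔS·θ_c / [V·(1 + k_d θ_c)] = 0.445 × 1450 × (1630 − 12.7) × 8.73 / [1260 × (1 + 0.0406 × 8.73)] = 5338 mg/L.

X ≈ 5340 mg/L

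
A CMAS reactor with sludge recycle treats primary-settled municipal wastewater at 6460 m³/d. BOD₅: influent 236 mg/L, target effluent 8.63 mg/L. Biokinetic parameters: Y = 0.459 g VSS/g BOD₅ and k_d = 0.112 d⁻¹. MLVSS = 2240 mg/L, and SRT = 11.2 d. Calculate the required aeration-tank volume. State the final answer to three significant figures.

From the SRT design equation V = Y Q (S₀−S) θ_c / [X (1 + k_d θ_c)] = 0.459 × 6460 × (236 − 8.63) × 11.2 / [2240 × (1 + 0.112 × 11.2)] = 7.55×10^6 / 5050 = 1495 m³.

V ≈ 1500 m³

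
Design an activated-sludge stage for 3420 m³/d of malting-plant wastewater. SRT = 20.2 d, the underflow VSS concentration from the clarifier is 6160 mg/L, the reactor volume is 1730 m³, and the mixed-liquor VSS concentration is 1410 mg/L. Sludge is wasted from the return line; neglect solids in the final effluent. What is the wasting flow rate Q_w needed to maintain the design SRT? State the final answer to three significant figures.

Q_w ≈ 19.6 m³/d

Wasting from the return line (neglecting effluent solids): Q_w = V·X / (θ_c·X_r) = 1730 × 1410 / (20.2 × 6160) = 19.60 m³/d.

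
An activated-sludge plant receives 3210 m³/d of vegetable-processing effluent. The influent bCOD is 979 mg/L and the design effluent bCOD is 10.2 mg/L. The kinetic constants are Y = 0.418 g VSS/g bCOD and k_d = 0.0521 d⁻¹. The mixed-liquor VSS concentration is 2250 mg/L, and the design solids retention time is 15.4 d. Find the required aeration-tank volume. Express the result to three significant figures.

Steady-state biomass mass balance: V·X·(1 + k_d·θ_c) = Y·Q·(S₀ − S)·θ_c, so V = 0.418 × 3210 × (979 − 10.2) × 15.4 / [2250 × (1 + 0.0521 × 15.4)] = 2×10^7 / 4055 = 4936 m³.

V ≈ 4940 m³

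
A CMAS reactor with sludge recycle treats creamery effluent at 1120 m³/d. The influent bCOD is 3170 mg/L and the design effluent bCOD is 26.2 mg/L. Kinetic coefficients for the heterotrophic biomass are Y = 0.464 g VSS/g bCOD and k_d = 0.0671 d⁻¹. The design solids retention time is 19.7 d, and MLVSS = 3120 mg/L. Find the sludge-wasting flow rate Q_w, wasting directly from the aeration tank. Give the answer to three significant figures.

Steady-state biomass mass balance: V·X·(1 + k_d·θ_c) = Y·Q·(S₀ − S)·θ_c, so V = 0.464 × 1120 × (3170 − 26.2) × 19.7 / [3120 × (1 + 0.0671 × 19.7)] = 3.22×10^7 / 7244 = 4443 m³.
With mixed-liquor wasting, θ_c = V/Q_w, so Q_w = V/θ_c = 4443/19.7 = 225.5 m³/d.

Q_w ≈ 226 m³/d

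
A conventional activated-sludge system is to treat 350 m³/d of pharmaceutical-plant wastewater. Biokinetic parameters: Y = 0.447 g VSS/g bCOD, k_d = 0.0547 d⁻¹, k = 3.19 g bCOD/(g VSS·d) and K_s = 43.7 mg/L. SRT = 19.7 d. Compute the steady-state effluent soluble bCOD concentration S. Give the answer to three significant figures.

S ≈ 3.49 mg/L

For a completely mixed reactor with recycle the Lawrence–McCarty relation gives S = K_s·(1 + k_d·θ_c) / [θ_c·(Y·k − k_d) − 1] = 43.7 × (1 + 0.0547 × 19.7) / [19.7 × (0.447 × 3.19 − 0.0547) − 1] = 90.79 / 26.01 = 3.490 mg/L.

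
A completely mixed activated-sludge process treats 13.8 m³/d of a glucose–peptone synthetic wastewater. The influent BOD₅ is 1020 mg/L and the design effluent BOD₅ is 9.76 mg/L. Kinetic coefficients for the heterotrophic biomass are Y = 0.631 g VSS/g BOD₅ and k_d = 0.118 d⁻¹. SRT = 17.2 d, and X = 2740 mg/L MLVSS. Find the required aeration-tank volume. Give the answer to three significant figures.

V ≈ 18.2 m³

Rearranging the biomass balance for a CMAS with decay, V = Y·Q·ΔS·θ_c / [X·(1+k_d θ_c)] = 0.631 × 13.8 × (1020 − 9.76) × 17.2 / [2740 × (1 + 0.118 × 17.2)] = 1.51×10^5 / 8301 = 18.23 m³.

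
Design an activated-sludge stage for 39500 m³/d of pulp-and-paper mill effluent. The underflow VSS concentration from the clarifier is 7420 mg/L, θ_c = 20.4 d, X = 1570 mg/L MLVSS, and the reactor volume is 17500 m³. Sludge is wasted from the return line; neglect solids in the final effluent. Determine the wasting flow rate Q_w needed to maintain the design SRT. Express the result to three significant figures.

θ_c = V·X/(Q_w·X_r) when wasting from the recycle, so Q_w = V·X/(θ_c·X_r) = 17500 × 1570 / (20.4 × 7420) = 181.5 m³/d.

Q_w ≈ 182 m³/d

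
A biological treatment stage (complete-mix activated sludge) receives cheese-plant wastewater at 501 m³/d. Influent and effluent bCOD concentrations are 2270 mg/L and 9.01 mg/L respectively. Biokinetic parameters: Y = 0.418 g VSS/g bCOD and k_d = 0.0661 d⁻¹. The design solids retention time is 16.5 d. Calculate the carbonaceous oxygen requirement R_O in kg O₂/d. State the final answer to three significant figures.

R_O ≈ 811 kg O₂/d

Y_obs = Y / (1 + k_d θ_c) = 0.418 / (1 + 0.0661 × 16.5) = 0.418 / 2.091 = 0.1999.
Substrate removed = Q·(S₀ − S) = 501 m³/d × (2270 − 9.01) g/m³ = 1.13×10^6 g/d = 1133 kg/d.
Biomass synthesised: P_X = Y_obs × 1133 = 226.5 kg VSS/d.
Carbonaceous O₂ demand = substrate oxidised − cell-mass equivalent = 1133 − 1.42 × 226.5 = 811.2 kg O₂/d.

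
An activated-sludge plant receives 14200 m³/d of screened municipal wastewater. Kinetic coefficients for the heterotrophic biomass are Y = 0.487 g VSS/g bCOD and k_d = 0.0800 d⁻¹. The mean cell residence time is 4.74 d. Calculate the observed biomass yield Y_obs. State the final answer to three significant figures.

The observed yield is Y_obs = Y/(1 + k_d·θ_c) = 0.487 / (1 + 0.0800 × 4.74) = 0.487 / 1.379 = 0.3531 g VSS per g bCOD removed.

Y_obs ≈ 0.353 g VSS/g bCOD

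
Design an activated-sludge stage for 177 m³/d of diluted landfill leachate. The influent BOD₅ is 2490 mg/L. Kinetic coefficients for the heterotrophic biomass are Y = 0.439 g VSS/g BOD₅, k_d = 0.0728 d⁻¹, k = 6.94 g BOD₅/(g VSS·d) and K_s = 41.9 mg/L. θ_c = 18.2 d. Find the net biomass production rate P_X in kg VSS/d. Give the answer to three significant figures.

Effluent substrate depends only on kinetics and SRT: S = K_s(1 + k_d θ_c) / [θ_c(Yk − k_d) − 1] = 41.9 × (1 + 0.0728 × 18.2) / [18.2 × (0.439 × 6.94 − 0.0728) − 1] = 97.42 / 53.12 = 1.834 mg/L.
Correct the yield for decay: Y_obs = Y/(1 + k_d θ_c) = 0.439 / (1 + 0.0728 × 18.2) = 0.439 / 2.325 = 0.1888.
Substrate removed = Q·(S₀ − S) = 177 m³/d × (2490 − 1.83) g/m³ = 4.4×10^5 g/d = 440.4 kg/d.
Net biomass production P_X = Y_obs × Q·(S₀ − S) = 0.1888 × 440.4 = 83.16 kg VSS/d.

P_X ≈ 83.2 kg VSS/d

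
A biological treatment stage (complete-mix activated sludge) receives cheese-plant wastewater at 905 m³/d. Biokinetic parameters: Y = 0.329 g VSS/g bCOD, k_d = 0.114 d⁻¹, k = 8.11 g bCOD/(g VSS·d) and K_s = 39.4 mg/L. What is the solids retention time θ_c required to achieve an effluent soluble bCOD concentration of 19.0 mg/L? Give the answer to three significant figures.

θ_c ≈ 1.33 d

At the target effluent, Y k S/(K_s+S) = 0.329×8.11×19.0/58.40 = 0.8681 d⁻¹.
1/θ_c = 0.8681 − 0.114 = 0.7541 d⁻¹, so θ_c = 1.326 d.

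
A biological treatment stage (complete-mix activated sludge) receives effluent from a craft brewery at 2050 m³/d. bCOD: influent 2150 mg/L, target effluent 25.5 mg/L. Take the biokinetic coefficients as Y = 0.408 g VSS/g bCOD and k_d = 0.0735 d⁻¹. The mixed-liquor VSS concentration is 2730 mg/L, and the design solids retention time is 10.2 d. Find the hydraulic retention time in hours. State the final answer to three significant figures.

τ ≈ 44.4 h

From the SRT design equation V = Y Q (S₀−S) θ_c / [X (1 + k_d θ_c)] = 0.408 × 2050 × (2150 − 25.5) × 10.2 / [2730 × (1 + 0.0735 × 10.2)] = 1.81×10^7 / 4777 = 3794 m³.
τ = V/Q = 3794/2050 = 1.851 d, or 44.42 h.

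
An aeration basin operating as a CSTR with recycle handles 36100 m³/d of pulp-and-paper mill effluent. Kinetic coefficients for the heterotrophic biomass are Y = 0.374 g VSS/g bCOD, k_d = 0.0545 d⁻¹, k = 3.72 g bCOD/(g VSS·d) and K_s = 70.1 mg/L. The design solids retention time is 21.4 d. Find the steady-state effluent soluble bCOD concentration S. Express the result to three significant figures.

S ≈ 5.50 mg/L

Effluent substrate depends only on kinetics and SRT: S = K_s(1 + k_d θ_c) / [θ_c(Yk − k_d) − 1] = 70.1 × (1 + 0.0545 × 21.4) / [21.4 × (0.374 × 3.72 − 0.0545) − 1] = 151.9 / 27.61 = 5.501 mg/L.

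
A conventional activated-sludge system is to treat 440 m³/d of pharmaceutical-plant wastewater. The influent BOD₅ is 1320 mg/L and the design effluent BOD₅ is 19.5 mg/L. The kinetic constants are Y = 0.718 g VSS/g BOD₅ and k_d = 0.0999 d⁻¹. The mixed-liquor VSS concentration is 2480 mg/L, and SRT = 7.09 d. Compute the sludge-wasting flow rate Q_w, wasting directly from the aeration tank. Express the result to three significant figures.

Q_w ≈ 97.0 m³/d

From the SRT design equation V = Y Q (S₀−S) θ_c / [X (1 + k_d θ_c)] = 0.718 × 440 × (1320 − 19.5) × 7.09 / [2480 × (1 + 0.0999 × 7.09)] = 2.91×10^6 / 4237 = 687.6 m³.
For wasting at MLVSS concentration, Q_w = V/θ_c = 687.6/7.09 = 96.98 m³/d.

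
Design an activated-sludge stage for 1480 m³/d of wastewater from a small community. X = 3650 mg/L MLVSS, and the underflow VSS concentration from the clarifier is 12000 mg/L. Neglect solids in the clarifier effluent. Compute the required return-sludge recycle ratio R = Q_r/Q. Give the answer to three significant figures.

Solids balance on the clarifier gives (1+R)X = R·X_r, so R = X/(X_r − X) = 3650 / (12000 − 3650) = 0.4371.

R ≈ 0.437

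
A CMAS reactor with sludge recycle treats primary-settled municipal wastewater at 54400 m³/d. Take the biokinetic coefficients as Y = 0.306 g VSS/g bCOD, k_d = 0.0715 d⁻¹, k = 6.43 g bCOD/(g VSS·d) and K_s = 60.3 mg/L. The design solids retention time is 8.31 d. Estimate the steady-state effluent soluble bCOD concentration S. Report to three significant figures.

From the Monod/SRT balance for a CMAS, S = K_s·(1+k_d θ_c)/[θ_c·(Y k − k_d) − 1] = 60.3 × (1 + 0.0715 × 8.31) / [8.31 × (0.306 × 6.43 − 0.0715) − 1] = 96.13 / 14.76 = 6.514 mg/L.

S ≈ 6.51 mg/L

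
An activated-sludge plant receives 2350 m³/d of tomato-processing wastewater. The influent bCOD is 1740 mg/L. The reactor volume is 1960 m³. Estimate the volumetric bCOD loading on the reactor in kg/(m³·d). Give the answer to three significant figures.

Volumetric loading L_v = Q·S₀ / V = 2350 × 1740 g/m³ / 1960 m³ = 2086 g/(m³·d) = 2.086 kg bCOD/(m³·d).

L_v ≈ 2.09 kg bCOD/(m³·d)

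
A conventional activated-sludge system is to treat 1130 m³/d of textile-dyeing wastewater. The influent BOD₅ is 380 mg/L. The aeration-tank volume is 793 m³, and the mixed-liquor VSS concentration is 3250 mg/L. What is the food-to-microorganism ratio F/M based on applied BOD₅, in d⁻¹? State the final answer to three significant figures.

F/M ≈ 0.167 d⁻¹

F/M = applied load / biomass = Q·S₀/(V·X) = 1130 × 380 / (793.0 × 3250) = 0.1666 d⁻¹.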